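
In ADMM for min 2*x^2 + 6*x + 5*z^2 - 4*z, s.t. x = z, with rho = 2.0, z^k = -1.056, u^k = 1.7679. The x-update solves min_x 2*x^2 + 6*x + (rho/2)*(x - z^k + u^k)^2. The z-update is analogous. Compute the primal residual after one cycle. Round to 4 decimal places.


ADMM iteration with rho = 2.0, z^k = -1.056, u^k = 1.7679
Step 1: x-update.
Minimize 2*x^2 + 6*x + (2.0/2)*(x + 1.056 + 1.7679)^2
FOC: (2*2 + 2.0)*x = -6 + 2.0*(-1.056 - 1.7679)
x^{k+1} = -1.9413
Step 2: z-update.
Minimize 5*z^2 - 4*z + (2.0/2)*(-1.9413 - z + 1.7679)^2
FOC: (2*5 + 2.0)*z = 4 + 2.0*(-1.9413 + 1.7679)
z^{k+1} = 0.3044
Step 3: u-update.
u^{k+1} = 1.7679 - 1.9413 - 0.3044 = -0.4778
Step 4: Primal residual = |-1.9413 - 0.3044| = 2.2457


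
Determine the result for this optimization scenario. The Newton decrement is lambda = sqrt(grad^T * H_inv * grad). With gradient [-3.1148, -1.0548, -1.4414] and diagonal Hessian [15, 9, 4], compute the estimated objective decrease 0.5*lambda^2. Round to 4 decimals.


Step 1: H is diagonal, so H^(-1) * g = [-0.2077, -0.1172, -0.3604].
Step 2: g^T H^(-1) g = sum_i g_i^2 / H_ii
  = (-3.1148)^2/15 + (-1.0548)^2/9 + (-1.4414)^2/4
  = 0.6468 + 0.1236 + 0.5194 = 1.2898
Step 3: Objective decrease = 0.5 * g^T H^(-1) g = 0.6449


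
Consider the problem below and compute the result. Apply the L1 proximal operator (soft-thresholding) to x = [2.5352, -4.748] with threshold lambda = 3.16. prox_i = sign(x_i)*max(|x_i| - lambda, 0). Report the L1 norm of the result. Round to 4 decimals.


Soft-thresholding with lambda = 3.16:
prox(2.5352) = sign(2.5352)*max(|2.5352| - 3.16, 0) = 0.0
prox(-4.748) = sign(-4.748)*max(|-4.748| - 3.16, 0) = -1.588
prox(x) = [0.0, -1.588]
||prox(x)||_1 = 0.0 + 1.588 = 1.588


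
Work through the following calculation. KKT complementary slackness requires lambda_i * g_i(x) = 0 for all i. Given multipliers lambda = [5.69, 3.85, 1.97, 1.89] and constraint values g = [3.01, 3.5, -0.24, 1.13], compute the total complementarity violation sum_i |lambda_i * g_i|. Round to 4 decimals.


KKT complementary slackness check:
lambda_1 * g_1 = 5.69 * 3.01 = 17.1269
lambda_2 * g_2 = 3.85 * 3.5 = 13.475
lambda_3 * g_3 = 1.97 * -0.24 = -0.4728
lambda_4 * g_4 = 1.89 * 1.13 = 2.1357
Total violation = 17.1269 + 13.475 + 0.4728 + 2.1357 = 33.2104


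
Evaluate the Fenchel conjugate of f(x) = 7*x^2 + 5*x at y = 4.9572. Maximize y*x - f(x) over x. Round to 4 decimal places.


f*(y) = sup_x {y*x - a*x^2 - b*x} = sup_x {(y-b)*x - a*x^2}
FOC: (y - b) - 2a*x = 0 => x* = (y - b)/(2a)
x* = (4.9572 - 5)/(2*7) = -0.0031
f*(4.9572) = (y-b)^2/(4a) = (4.9572 - 5)^2/(4*7)
= 0.0018/28 = 0.0001


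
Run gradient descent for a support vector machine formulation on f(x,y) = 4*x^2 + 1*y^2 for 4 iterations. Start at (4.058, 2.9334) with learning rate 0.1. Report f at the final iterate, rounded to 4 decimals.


Gradient descent on f(x,y) = 4*x^2 + 1*y^2.
Starting point: (4.058, 2.9334), alpha = 0.1
Step 1: grad_x = 2*4*4.058 = 32.464, grad_y = 2*1*2.9334 = 5.8668
  x_1 = 4.058 - 0.1*32.464 = 0.8116
  y_1 = 2.9334 - 0.1*5.8668 = 2.3467
Step 2: grad_x = 2*4*0.8116 = 6.4928, grad_y = 2*1*2.3467 = 4.6934
  x_2 = 0.8116 - 0.1*6.4928 = 0.1623
  y_2 = 2.3467 - 0.1*4.6934 = 1.8774
Step 3: grad_x = 2*4*0.1623 = 1.2986, grad_y = 2*1*1.8774 = 3.7548
  x_3 = 0.1623 - 0.1*1.2986 = 0.0325
  y_3 = 1.8774 - 0.1*3.7548 = 1.5019
Step 4: grad_x = 2*4*0.0325 = 0.2597, grad_y = 2*1*1.5019 = 3.0038
  x_4 = 0.0325 - 0.1*0.2597 = 0.0065
  y_4 = 1.5019 - 0.1*3.0038 = 1.2015
f(0.0065, 1.2015) = 4*0.0065^2 + 1*1.2015^2 = 1.4438


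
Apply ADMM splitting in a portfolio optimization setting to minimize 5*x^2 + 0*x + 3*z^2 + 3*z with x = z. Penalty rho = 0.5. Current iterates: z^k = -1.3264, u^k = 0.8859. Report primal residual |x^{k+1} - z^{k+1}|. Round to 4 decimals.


ADMM iteration with rho = 0.5, z^k = -1.3264, u^k = 0.8859
Step 1: x-update.
Minimize 5*x^2 + 0*x + (0.5/2)*(x + 1.3264 + 0.8859)^2
FOC: (2*5 + 0.5)*x = 0 + 0.5*(-1.3264 - 0.8859)
x^{k+1} = -0.1053
Step 2: z-update.
Minimize 3*z^2 + 3*z + (0.5/2)*(-0.1053 - z + 0.8859)^2
FOC: (2*3 + 0.5)*z = -3 + 0.5*(-0.1053 + 0.8859)
z^{k+1} = -0.4015
Step 3: u-update.
u^{k+1} = 0.8859 - 0.1053 + 0.4015 = 1.182
Step 4: Primal residual = |-0.1053 + 0.4015| = 0.2961


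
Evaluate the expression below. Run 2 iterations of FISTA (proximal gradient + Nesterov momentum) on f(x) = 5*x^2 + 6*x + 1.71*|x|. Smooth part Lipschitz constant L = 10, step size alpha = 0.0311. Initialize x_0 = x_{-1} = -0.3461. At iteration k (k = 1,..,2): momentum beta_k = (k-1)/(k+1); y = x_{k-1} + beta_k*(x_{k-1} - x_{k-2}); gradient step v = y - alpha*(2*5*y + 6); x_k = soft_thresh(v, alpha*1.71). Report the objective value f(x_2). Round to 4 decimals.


FISTA on f(x) = 5*x^2 + 6*x + 1.71*|x|
L = 10, alpha = 0.0311
Iteration 1: beta = 0.0, y = -0.3461 + 0.0*(-0.3461 + 0.3461) = -0.3461
  grad(y) = 2.539, v = y - alpha*grad = -0.4251
  prox(v) = soft_thresh(-0.4251, 0.0532) = -0.3719
Iteration 2: beta = 0.3333, y = -0.3719 + 0.3333*(-0.3719 + 0.3461) = -0.3805
  grad(y) = 2.1952, v = y - alpha*grad = -0.4487
  prox(v) = soft_thresh(-0.4487, 0.0532) = -0.3956
f(x_2) = 5*(-0.3956)^2 + 6*(-0.3956) + 1.71*|-0.3956| = -0.9146


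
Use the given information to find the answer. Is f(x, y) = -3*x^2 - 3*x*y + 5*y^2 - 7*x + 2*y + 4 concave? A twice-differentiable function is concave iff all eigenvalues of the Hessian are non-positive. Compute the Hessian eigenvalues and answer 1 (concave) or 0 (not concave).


The Hessian of f(x,y) = -3*x^2 - 3*x*y + 5*y^2 - 7*x + 2*y + 4 is:
H = [[-6, -3], [-3, 10]]
Trace = -6 + 10 = 4
Determinant = -6*10 - (-3)^2 = -69
Discriminant = (4)^2 - 4*-69 = 292.0
Eigenvalues: lambda_1 = -6.544, lambda_2 = 10.544
The function is not concave.

0


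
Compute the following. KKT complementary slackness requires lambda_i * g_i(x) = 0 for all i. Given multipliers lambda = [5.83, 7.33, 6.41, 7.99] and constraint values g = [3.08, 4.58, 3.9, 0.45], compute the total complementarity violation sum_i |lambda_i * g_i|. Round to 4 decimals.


KKT complementary slackness check:
lambda_1 * g_1 = 5.83 * 3.08 = 17.9564
lambda_2 * g_2 = 7.33 * 4.58 = 33.5714
lambda_3 * g_3 = 6.41 * 3.9 = 24.999
lambda_4 * g_4 = 7.99 * 0.45 = 3.5955
Total violation = 17.9564 + 33.5714 + 24.999 + 3.5955 = 80.1223


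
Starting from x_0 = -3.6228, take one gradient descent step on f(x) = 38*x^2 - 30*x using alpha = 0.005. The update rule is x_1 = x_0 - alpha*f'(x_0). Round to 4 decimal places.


We compute the gradient at x_0 and apply the update.
f'(x) = 76*x - 30
f'(-3.6228) = 76*-3.6228 - 30 = -305.3328
x_1 = -3.6228 - 0.005*-305.3328 = -2.0961


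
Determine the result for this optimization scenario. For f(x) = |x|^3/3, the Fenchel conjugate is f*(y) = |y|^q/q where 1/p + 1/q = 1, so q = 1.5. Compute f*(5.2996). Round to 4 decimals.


The conjugate exponent q satisfies 1/p + 1/q = 1.
p = 3, so q = 3/(3 - 1) = 1.5
|y|^q = 5.2996^1.5 = 12.2001
f*(5.2996) = 12.2001 / 1.5 = 8.1334


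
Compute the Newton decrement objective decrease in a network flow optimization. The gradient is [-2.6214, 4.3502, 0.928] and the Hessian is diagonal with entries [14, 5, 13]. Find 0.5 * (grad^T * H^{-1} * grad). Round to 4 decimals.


Step 1: H is diagonal, so H^(-1) * g = [-0.1872, 0.87, 0.0714].
Step 2: g^T H^(-1) g = sum_i g_i^2 / H_ii
  = (-2.6214)^2/14 + (4.3502)^2/5 + (0.928)^2/13
  = 0.4908 + 3.7848 + 0.0662 = 4.3419
Step 3: Objective decrease = 0.5 * g^T H^(-1) g = 2.171


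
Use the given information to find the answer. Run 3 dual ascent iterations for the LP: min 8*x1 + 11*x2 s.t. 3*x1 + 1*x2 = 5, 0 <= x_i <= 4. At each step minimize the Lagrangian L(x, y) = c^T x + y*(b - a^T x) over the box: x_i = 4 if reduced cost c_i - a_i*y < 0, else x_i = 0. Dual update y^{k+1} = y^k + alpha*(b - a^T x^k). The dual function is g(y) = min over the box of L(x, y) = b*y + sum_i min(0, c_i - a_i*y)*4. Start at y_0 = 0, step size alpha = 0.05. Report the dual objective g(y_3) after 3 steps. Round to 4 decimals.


Dual ascent for LP: min 8*x1 + 11*x2, 3*x1 + 1*x2 = 5, 0 <= x_i <= 4
Step 1: y^k = 0.0, reduced costs: (8.0, 11.0)
  x^k = (0.0, 0.0), subgradient = b - a^T x = 5.0
  y^{k+1} = 0.0 + 0.05*5.0 = 0.25
Step 2: y^k = 0.25, reduced costs: (7.25, 10.75)
  x^k = (0.0, 0.0), subgradient = b - a^T x = 5.0
  y^{k+1} = 0.25 + 0.05*5.0 = 0.5
Step 3: y^k = 0.5, reduced costs: (6.5, 10.5)
  x^k = (0.0, 0.0), subgradient = b - a^T x = 5.0
  y^{k+1} = 0.5 + 0.05*5.0 = 0.75
Dual objective at y_3 = 0.75: reduced costs (5.75, 10.25), box minimizer x = (0.0, 0.0)
g(y_3) = b*y + (c1 - a1*y)*x1 + (c2 - a2*y)*x2 = 5*0.75 + 5.75*0.0 + 10.25*0.0 = 3.75 + 0.0 + 0.0 = 3.75


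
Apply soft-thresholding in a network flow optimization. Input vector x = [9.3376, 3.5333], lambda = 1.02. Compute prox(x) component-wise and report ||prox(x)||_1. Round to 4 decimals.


Soft-thresholding with lambda = 1.02:
prox(9.3376) = sign(9.3376)*max(|9.3376| - 1.02, 0) = 8.3176
prox(3.5333) = sign(3.5333)*max(|3.5333| - 1.02, 0) = 2.5133
prox(x) = [8.3176, 2.5133]
||prox(x)||_1 = 8.3176 + 2.5133 = 10.8309


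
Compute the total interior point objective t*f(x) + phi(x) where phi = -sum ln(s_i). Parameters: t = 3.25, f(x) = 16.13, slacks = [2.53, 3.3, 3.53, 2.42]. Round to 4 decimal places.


Step 1: Compute log-barrier.
ln values: [0.9282, 1.1939, 1.2613, 0.8838]
phi = -(0.9282 + 1.1939 + 1.2613 + 0.8838) = -4.2672
Step 2: Compute augmented objective.
t*f(x) = 3.25*16.13 = 52.4225
Total = 52.4225 - 4.2672 = 48.1553


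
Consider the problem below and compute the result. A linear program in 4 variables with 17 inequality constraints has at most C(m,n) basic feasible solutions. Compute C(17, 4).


Each vertex corresponds to some choice of n active constraints out of m, so the number of vertices is at most C(m, n) = m! / (n!(m-n)!).
m = 17, n = 4
Numerator: 17 * 16 * 15 * 14
Denominator: 4! = 24
C(17, 4) = 2380


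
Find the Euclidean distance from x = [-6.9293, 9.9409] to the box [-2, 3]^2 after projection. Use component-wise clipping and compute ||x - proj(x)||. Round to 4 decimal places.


Project each component onto [-2, 3].
clip(-6.9293) = -2.0, clip(9.9409) = 3.0
Projection = [-2.0, 3.0]
Squared diffs: [24.298, 48.1761]
Distance = sqrt(72.4741) = 8.5132


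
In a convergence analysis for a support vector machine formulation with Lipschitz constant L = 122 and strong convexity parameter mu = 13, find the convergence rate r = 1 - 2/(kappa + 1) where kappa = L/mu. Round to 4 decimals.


Step 1: Compute the condition number.
kappa = L/mu = 122/13 = 9.3846
Step 2: Compute the convergence rate.
r = 1 - 2/(kappa + 1) = 1 - 2*mu/(L + mu) = (L - mu)/(L + mu) = 109/135 = 0.8074


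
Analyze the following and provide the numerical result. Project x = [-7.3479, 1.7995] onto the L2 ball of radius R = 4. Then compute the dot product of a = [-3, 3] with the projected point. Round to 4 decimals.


Step 1: Compute ||x|| (intermediates to 6 decimals).
||x|| = sqrt((-7.3479)^2 + 1.7995^2) = 7.56504
Step 2: Project.
Since ||x|| > R, scale = R/||x|| = 4/7.56504 = 0.528748, proj(x) = scale * x
proj(x) = [-3.885187, 0.951482]
Step 3: Dot product.
a^T * proj(x) = -3*(-3.885187) + 3*0.951482 = 14.51


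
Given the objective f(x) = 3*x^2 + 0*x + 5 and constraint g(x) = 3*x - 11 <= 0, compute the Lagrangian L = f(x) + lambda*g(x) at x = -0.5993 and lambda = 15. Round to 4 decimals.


Step 1: Evaluate f(x).
f(-0.5993) = 3*(-0.5993)^2 + 0*(-0.5993) + 5 = 6.0775
Step 2: Evaluate g(x).
g(-0.5993) = 3*-0.5993 - 11 = -12.7979
Step 3: Compute Lagrangian.
L = 6.0775 + 15*-12.7979 = -185.891


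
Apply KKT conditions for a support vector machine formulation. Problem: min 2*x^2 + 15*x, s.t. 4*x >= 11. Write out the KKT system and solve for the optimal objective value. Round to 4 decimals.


Step 1: Try lambda = 0 (constraint inactive).
x_unc = -15/(2*2) = -3.75
Check: 4*-3.75 = -15.0 < 11 -- violated!
Step 2: Constraint must be active: 4*x = 11
x* = 11/4 = 2.75
lambda = (2*2*2.75 + 15)/4 = 6.5
Step 3: Compute optimal value.
f(x*) = 2*2.75^2 + 15*2.75 = 56.375


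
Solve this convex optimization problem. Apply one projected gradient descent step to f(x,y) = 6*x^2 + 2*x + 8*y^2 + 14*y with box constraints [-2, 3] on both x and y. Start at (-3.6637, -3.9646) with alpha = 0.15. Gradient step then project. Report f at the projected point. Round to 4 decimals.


Step 1: Compute gradient at (-3.6637, -3.9646).
grad_x = 2*6*-3.6637 + 2 = -41.9644
grad_y = 2*8*-3.9646 + 14 = -49.4336
Step 2: Gradient step.
x_raw = -3.6637 - 0.15*-41.9644 = 2.631
y_raw = -3.9646 - 0.15*-49.4336 = 3.4504
Step 3: Project onto [-2, 3].
x_proj = clip(2.631) = 2.631
y_proj = clip(3.4504) = 3.0
Step 4: Evaluate f.
f(2.631, 3.0) = 160.7936


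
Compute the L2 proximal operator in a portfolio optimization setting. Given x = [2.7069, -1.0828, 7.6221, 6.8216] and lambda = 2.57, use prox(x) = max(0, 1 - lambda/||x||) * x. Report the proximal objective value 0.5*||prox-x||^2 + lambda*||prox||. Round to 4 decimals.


Step 1: Compute ||x||.
||x|| = 10.6363
Step 2: Compute scaling factor.
scale = max(0, 1 - 2.57/10.6363) = 0.7584
Step 3: prox(x) = [2.0528, -0.8212, 5.7804, 5.1733]
||prox(x)|| = 8.0663
Step 4: Proximal objective.
0.5*||prox-x||^2 = 3.3025
lambda*||prox|| = 20.7304
Total = 24.0328


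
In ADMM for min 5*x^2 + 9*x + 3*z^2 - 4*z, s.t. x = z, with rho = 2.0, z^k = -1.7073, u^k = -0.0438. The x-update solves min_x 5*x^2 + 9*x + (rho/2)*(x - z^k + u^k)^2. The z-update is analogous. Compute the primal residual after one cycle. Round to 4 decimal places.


ADMM iteration with rho = 2.0, z^k = -1.7073, u^k = -0.0438
Step 1: x-update.
Minimize 5*x^2 + 9*x + (2.0/2)*(x + 1.7073 - 0.0438)^2
FOC: (2*5 + 2.0)*x = -9 + 2.0*(-1.7073 + 0.0438)
x^{k+1} = -1.0273
Step 2: z-update.
Minimize 3*z^2 - 4*z + (2.0/2)*(-1.0273 - z - 0.0438)^2
FOC: (2*3 + 2.0)*z = 4 + 2.0*(-1.0273 - 0.0438)
z^{k+1} = 0.2322
Step 3: u-update.
u^{k+1} = -0.0438 - 1.0273 - 0.2322 = -1.3033
Step 4: Primal residual = |-1.0273 - 0.2322| = 1.2595


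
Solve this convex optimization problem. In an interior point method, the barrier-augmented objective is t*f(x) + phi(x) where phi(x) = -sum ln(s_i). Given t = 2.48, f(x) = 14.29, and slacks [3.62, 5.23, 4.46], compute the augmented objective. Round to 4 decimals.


Step 1: Compute log-barrier.
ln values: [1.2865, 1.6544, 1.4951]
phi = -(1.2865 + 1.6544 + 1.4951) = -4.436
Step 2: Compute augmented objective.
t*f(x) = 2.48*14.29 = 35.4392
Total = 35.4392 - 4.436 = 31.0032


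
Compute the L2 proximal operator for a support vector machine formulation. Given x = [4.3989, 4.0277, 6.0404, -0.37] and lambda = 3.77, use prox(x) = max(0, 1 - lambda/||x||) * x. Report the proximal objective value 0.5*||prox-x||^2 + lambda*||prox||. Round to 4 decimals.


Step 1: Compute ||x||.
||x|| = 8.4968
Step 2: Compute scaling factor.
scale = max(0, 1 - 3.77/8.4968) = 0.5563
Step 3: prox(x) = [2.4471, 2.2406, 3.3603, -0.2058]
||prox(x)|| = 4.7268
Step 4: Proximal objective.
0.5*||prox-x||^2 = 7.1065
lambda*||prox|| = 17.82
Total = 24.9266


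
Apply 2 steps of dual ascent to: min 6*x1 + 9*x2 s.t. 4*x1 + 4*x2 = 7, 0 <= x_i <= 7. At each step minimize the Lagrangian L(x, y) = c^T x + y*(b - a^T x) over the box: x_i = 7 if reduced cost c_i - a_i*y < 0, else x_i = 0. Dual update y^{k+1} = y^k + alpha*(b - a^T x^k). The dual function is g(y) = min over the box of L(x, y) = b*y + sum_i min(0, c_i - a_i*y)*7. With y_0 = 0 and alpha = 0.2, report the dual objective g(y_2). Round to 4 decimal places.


Dual ascent for LP: min 6*x1 + 9*x2, 4*x1 + 4*x2 = 7, 0 <= x_i <= 7
Step 1: y^k = 0.0, reduced costs: (6.0, 9.0)
  x^k = (0.0, 0.0), subgradient = b - a^T x = 7.0
  y^{k+1} = 0.0 + 0.2*7.0 = 1.4
Step 2: y^k = 1.4, reduced costs: (0.4, 3.4)
  x^k = (0.0, 0.0), subgradient = b - a^T x = 7.0
  y^{k+1} = 1.4 + 0.2*7.0 = 2.8
Dual objective at y_2 = 2.8: reduced costs (-5.2, -2.2), box minimizer x = (7.0, 7.0)
g(y_2) = b*y + (c1 - a1*y)*x1 + (c2 - a2*y)*x2 = 7*2.8 + (-5.2)*7.0 + (-2.2)*7.0 = 19.6 - 36.4 - 15.4 = -32.2


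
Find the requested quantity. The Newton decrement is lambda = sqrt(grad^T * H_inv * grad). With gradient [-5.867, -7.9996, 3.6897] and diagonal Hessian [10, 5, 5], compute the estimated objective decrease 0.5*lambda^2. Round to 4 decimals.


Step 1: H is diagonal, so H^(-1) * g = [-0.5867, -1.5999, 0.7379].
Step 2: g^T H^(-1) g = sum_i g_i^2 / H_ii
  = (-5.867)^2/10 + (-7.9996)^2/5 + (3.6897)^2/5
  = 3.4422 + 12.7987 + 2.7228 = 18.9637
Step 3: Objective decrease = 0.5 * g^T H^(-1) g = 9.4818


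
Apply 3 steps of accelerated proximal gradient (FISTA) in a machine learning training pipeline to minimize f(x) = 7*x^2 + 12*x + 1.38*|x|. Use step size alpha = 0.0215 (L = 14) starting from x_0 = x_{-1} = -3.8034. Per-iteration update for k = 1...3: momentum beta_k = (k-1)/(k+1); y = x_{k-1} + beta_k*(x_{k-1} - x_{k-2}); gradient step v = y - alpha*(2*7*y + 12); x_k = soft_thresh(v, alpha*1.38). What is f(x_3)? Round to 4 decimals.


FISTA on f(x) = 7*x^2 + 12*x + 1.38*|x|
L = 14, alpha = 0.0215
Iteration 1: beta = 0.0, y = -3.8034 + 0.0*(-3.8034 + 3.8034) = -3.8034
  grad(y) = -41.2476, v = y - alpha*grad = -2.9166
  prox(v) = soft_thresh(-2.9166, 0.0297) = -2.8869
Iteration 2: beta = 0.3333, y = -2.8869 + 0.3333*(-2.8869 + 3.8034) = -2.5814
  grad(y) = -24.1397, v = y - alpha*grad = -2.0624
  prox(v) = soft_thresh(-2.0624, 0.0297) = -2.0327
Iteration 3: beta = 0.5, y = -2.0327 + 0.5*(-2.0327 + 2.8869) = -1.6056
  grad(y) = -10.4791, v = y - alpha*grad = -1.3803
  prox(v) = soft_thresh(-1.3803, 0.0297) = -1.3507
f(x_3) = 7*(-1.3507)^2 + 12*(-1.3507) + 1.38*|-1.3507| = -1.5739


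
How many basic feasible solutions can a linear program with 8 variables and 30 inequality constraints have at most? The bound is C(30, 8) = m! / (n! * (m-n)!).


Each vertex corresponds to some choice of n active constraints out of m, so the number of vertices is at most C(m, n) = m! / (n!(m-n)!).
m = 30, n = 8
Numerator: 30 * 29 * 28 * 27 * 26 * 25 * 24 * 23
Denominator: 8! = 40320
C(30, 8) = 5852925


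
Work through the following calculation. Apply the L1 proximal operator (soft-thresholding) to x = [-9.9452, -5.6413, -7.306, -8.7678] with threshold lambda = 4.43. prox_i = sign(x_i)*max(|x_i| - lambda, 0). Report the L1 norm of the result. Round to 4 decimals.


Soft-thresholding with lambda = 4.43:
prox(-9.9452) = sign(-9.9452)*max(|-9.9452| - 4.43, 0) = -5.5152
prox(-5.6413) = sign(-5.6413)*max(|-5.6413| - 4.43, 0) = -1.2113
prox(-7.306) = sign(-7.306)*max(|-7.306| - 4.43, 0) = -2.876
prox(-8.7678) = sign(-8.7678)*max(|-8.7678| - 4.43, 0) = -4.3378
prox(x) = [-5.5152, -1.2113, -2.876, -4.3378]
||prox(x)||_1 = 5.5152 + 1.2113 + 2.876 + 4.3378 = 13.9403


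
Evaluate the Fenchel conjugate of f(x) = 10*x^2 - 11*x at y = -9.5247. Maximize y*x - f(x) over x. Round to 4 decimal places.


f*(y) = sup_x {y*x - a*x^2 - b*x} = sup_x {(y-b)*x - a*x^2}
FOC: (y - b) - 2a*x = 0 => x* = (y - b)/(2a)
x* = (-9.5247 + 11)/(2*10) = 0.0738
f*(-9.5247) = (y-b)^2/(4a) = (-9.5247 + 11)^2/(4*10)
= 2.1765/40 = 0.0544


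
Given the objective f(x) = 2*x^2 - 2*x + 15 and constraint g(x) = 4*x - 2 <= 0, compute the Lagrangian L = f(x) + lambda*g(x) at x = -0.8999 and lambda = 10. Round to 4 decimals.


Step 1: Evaluate f(x).
f(-0.8999) = 2*(-0.8999)^2 - 2*(-0.8999) + 15 = 18.4194
Step 2: Evaluate g(x).
g(-0.8999) = 4*-0.8999 - 2 = -5.5996
Step 3: Compute Lagrangian.
L = 18.4194 + 10*-5.5996 = -37.5766


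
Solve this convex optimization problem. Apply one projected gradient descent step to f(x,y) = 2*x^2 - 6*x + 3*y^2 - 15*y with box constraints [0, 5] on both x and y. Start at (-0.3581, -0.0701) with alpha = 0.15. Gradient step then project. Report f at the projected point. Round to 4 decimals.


Step 1: Compute gradient at (-0.3581, -0.0701).
grad_x = 2*2*-0.3581 - 6 = -7.4324
grad_y = 2*3*-0.0701 - 15 = -15.4206
Step 2: Gradient step.
x_raw = -0.3581 - 0.15*-7.4324 = 0.7568
y_raw = -0.0701 - 0.15*-15.4206 = 2.243
Step 3: Project onto [0, 5].
x_proj = clip(0.7568) = 0.7568
y_proj = clip(2.243) = 2.243
Step 4: Evaluate f.
f(0.7568, 2.243) = -21.947


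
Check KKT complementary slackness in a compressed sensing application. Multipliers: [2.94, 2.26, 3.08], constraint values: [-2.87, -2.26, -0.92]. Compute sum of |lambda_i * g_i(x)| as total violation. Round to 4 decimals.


KKT complementary slackness check:
lambda_1 * g_1 = 2.94 * -2.87 = -8.4378
lambda_2 * g_2 = 2.26 * -2.26 = -5.1076
lambda_3 * g_3 = 3.08 * -0.92 = -2.8336
Total violation = 8.4378 + 5.1076 + 2.8336 = 16.379


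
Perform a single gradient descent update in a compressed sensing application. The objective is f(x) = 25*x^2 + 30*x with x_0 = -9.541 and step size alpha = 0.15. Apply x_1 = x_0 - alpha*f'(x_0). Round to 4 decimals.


We compute the gradient at x_0 and apply the update.
f'(x) = 50*x + 30
f'(-9.541) = 50*-9.541 + 30 = -447.05
x_1 = -9.541 - 0.15*-447.05 = 57.5165


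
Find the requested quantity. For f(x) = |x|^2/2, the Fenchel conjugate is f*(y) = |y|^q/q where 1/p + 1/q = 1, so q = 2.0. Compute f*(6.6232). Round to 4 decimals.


The conjugate exponent q satisfies 1/p + 1/q = 1.
p = 2, so q = 2/(2 - 1) = 2.0
|y|^q = 6.6232^2.0 = 43.8668
f*(6.6232) = 43.8668 / 2.0 = 21.9334


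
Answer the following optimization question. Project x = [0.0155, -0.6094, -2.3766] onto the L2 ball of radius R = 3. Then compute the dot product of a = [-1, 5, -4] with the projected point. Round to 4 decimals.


Step 1: Compute ||x|| (intermediates to 6 decimals).
||x|| = sqrt(0.0155^2 + (-0.6094)^2 + (-2.3766)^2) = 2.453535
Step 2: Project.
Since ||x|| <= R, proj = x (no scaling needed).
proj(x) = [0.0155, -0.6094, -2.3766]
Step 3: Dot product.
a^T * proj(x) = -1*0.0155 + 5*(-0.6094) - 4*(-2.3766) = 6.4439


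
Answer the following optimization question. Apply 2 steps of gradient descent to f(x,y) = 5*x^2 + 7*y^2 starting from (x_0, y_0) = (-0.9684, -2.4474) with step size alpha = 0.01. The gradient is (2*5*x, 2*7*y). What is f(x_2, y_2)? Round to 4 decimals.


Gradient descent on f(x,y) = 5*x^2 + 7*y^2.
Starting point: (-0.9684, -2.4474), alpha = 0.01
Step 1: grad_x = 2*5*-0.9684 = -9.684, grad_y = 2*7*-2.4474 = -34.2636
  x_1 = -0.9684 - 0.01*-9.684 = -0.8716
  y_1 = -2.4474 - 0.01*-34.2636 = -2.1048
Step 2: grad_x = 2*5*-0.8716 = -8.7156, grad_y = 2*7*-2.1048 = -29.4667
  x_2 = -0.8716 - 0.01*-8.7156 = -0.7844
  y_2 = -2.1048 - 0.01*-29.4667 = -1.8101
f(-0.7844, -1.8101) = 5*(-0.7844)^2 + 7*(-1.8101)^2 = 26.0116


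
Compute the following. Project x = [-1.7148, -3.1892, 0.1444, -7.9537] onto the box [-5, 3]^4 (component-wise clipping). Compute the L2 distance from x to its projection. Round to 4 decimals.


Project each component onto [-5, 3].
clip(-1.7148) = -1.7148, clip(-3.1892) = -3.1892, clip(0.1444) = 0.1444, clip(-7.9537) = -5.0
Projection = [-1.7148, -3.1892, 0.1444, -5.0]
Squared diffs: [0.0, 0.0, 0.0, 8.7243]
Distance = sqrt(8.7243) = 2.9537


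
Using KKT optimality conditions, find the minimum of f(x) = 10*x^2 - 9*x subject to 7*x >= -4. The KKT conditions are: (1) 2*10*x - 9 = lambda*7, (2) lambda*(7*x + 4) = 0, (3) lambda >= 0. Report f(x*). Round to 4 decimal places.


Step 1: Try lambda = 0 (constraint inactive).
Stationarity: 2*10*x - 9 = 0
x* = 9/(2*10) = 0.45
Check constraint: 7*0.45 = 3.15 >= -4 -- satisfied.
Step 2: Compute optimal value.
f(x*) = 10*0.45^2 - 9*0.45 = -2.025


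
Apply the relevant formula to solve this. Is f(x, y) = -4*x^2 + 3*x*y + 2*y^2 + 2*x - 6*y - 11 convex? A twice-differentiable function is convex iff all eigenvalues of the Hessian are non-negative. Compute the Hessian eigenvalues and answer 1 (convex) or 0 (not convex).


The Hessian of f(x,y) = -4*x^2 + 3*x*y + 2*y^2 + 2*x - 6*y - 11 is:
H = [[-8, 3], [3, 4]]
Trace = -8 + 4 = -4
Determinant = -8*4 - (3)^2 = -41
Discriminant = (-4)^2 - 4*-41 = 180.0
Eigenvalues: lambda_1 = -8.7082, lambda_2 = 4.7082
The function is not convex.

0


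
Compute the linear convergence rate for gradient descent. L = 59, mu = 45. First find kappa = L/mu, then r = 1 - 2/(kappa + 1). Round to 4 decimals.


Step 1: Compute the condition number.
kappa = L/mu = 59/45 = 1.3111
Step 2: Compute the convergence rate.
r = 1 - 2/(kappa + 1) = 1 - 2*mu/(L + mu) = (L - mu)/(L + mu) = 14/104 = 0.1346


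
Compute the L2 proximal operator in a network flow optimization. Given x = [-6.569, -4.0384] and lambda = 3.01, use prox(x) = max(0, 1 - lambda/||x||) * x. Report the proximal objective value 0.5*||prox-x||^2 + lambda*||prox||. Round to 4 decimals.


Step 1: Compute ||x||.
||x|| = 7.7111
Step 2: Compute scaling factor.
scale = max(0, 1 - 3.01/7.7111) = 0.6097
Step 3: prox(x) = [-4.0048, -2.462]
||prox(x)|| = 4.7011
Step 4: Proximal objective.
0.5*||prox-x||^2 = 4.5301
lambda*||prox|| = 14.1503
Total = 18.6802


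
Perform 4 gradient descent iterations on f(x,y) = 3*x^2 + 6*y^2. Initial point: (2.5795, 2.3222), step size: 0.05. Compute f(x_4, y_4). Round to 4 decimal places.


Gradient descent on f(x,y) = 3*x^2 + 6*y^2.
Starting point: (2.5795, 2.3222), alpha = 0.05
Step 1: grad_x = 2*3*2.5795 = 15.477, grad_y = 2*6*2.3222 = 27.8664
  x_1 = 2.5795 - 0.05*15.477 = 1.8057
  y_1 = 2.3222 - 0.05*27.8664 = 0.9289
Step 2: grad_x = 2*3*1.8057 = 10.8339, grad_y = 2*6*0.9289 = 11.1466
  x_2 = 1.8057 - 0.05*10.8339 = 1.264
  y_2 = 0.9289 - 0.05*11.1466 = 0.3716
Step 3: grad_x = 2*3*1.264 = 7.5837, grad_y = 2*6*0.3716 = 4.4586
  x_3 = 1.264 - 0.05*7.5837 = 0.8848
  y_3 = 0.3716 - 0.05*4.4586 = 0.1486
Step 4: grad_x = 2*3*0.8848 = 5.3086, grad_y = 2*6*0.1486 = 1.7834
  x_4 = 0.8848 - 0.05*5.3086 = 0.6193
  y_4 = 0.1486 - 0.05*1.7834 = 0.0594
f(0.6193, 0.0594) = 3*0.6193^2 + 6*0.0594^2 = 1.1719


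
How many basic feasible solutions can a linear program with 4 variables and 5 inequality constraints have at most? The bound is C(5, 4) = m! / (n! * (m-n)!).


Each vertex corresponds to some choice of n active constraints out of m, so the number of vertices is at most C(m, n) = m! / (n!(m-n)!).
m = 5, n = 4
Numerator: 5 * 4 * 3 * 2
Denominator: 4! = 24
C(5, 4) = 5


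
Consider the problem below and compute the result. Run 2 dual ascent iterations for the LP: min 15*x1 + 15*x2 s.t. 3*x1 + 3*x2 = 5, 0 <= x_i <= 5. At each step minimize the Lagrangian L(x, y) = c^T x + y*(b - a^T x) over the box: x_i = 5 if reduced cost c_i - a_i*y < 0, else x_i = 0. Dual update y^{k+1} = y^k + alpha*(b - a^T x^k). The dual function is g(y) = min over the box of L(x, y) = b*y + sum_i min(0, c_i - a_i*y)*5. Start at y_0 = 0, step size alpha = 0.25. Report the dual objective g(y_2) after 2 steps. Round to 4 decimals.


Dual ascent for LP: min 15*x1 + 15*x2, 3*x1 + 3*x2 = 5, 0 <= x_i <= 5
Step 1: y^k = 0.0, reduced costs: (15.0, 15.0)
  x^k = (0.0, 0.0), subgradient = b - a^T x = 5.0
  y^{k+1} = 0.0 + 0.25*5.0 = 1.25
Step 2: y^k = 1.25, reduced costs: (11.25, 11.25)
  x^k = (0.0, 0.0), subgradient = b - a^T x = 5.0
  y^{k+1} = 1.25 + 0.25*5.0 = 2.5
Dual objective at y_2 = 2.5: reduced costs (7.5, 7.5), box minimizer x = (0.0, 0.0)
g(y_2) = b*y + (c1 - a1*y)*x1 + (c2 - a2*y)*x2 = 5*2.5 + 7.5*0.0 + 7.5*0.0 = 12.5 + 0.0 + 0.0 = 12.5


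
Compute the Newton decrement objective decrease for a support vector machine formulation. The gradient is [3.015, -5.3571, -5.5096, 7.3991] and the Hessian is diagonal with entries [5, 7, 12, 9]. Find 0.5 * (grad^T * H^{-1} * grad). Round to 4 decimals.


Step 1: H is diagonal, so H^(-1) * g = [0.603, -0.7653, -0.4591, 0.8221].
Step 2: g^T H^(-1) g = sum_i g_i^2 / H_ii
  = (3.015)^2/5 + (-5.3571)^2/7 + (-5.5096)^2/12 + (7.3991)^2/9
  = 1.818 + 4.0998 + 2.5296 + 6.083 = 14.5304
Step 3: Objective decrease = 0.5 * g^T H^(-1) g = 7.2652


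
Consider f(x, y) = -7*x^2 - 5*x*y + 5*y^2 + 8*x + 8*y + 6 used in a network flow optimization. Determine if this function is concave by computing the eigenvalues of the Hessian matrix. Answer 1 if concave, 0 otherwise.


The Hessian of f(x,y) = -7*x^2 - 5*x*y + 5*y^2 + 8*x + 8*y + 6 is:
H = [[-14, -5], [-5, 10]]
Trace = -14 + 10 = -4
Determinant = -14*10 - (-5)^2 = -165
Discriminant = (-4)^2 - 4*-165 = 676.0
Eigenvalues: lambda_1 = -15.0, lambda_2 = 11.0
The function is not concave.

0


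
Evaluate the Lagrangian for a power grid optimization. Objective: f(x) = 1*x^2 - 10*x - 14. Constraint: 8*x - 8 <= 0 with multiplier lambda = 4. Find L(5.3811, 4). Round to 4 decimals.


Step 1: Evaluate f(x).
f(5.3811) = 1*5.3811^2 - 10*5.3811 - 14 = -38.8548
Step 2: Evaluate g(x).
g(5.3811) = 8*5.3811 - 8 = 35.0488
Step 3: Compute Lagrangian.
L = -38.8548 + 4*35.0488 = 101.3404


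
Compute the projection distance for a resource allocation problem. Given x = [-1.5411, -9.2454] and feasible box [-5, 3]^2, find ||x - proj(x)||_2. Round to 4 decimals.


Project each component onto [-5, 3].
clip(-1.5411) = -1.5411, clip(-9.2454) = -5.0
Projection = [-1.5411, -5.0]
Squared diffs: [0.0, 18.0234]
Distance = sqrt(18.0234) = 4.2454


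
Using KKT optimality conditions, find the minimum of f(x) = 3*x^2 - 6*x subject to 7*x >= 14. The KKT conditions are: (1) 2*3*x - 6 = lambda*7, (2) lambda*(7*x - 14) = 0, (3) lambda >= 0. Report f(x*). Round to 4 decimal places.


Step 1: Try lambda = 0 (constraint inactive).
x_unc = 6/(2*3) = 1.0
Check: 7*1.0 = 7.0 < 14 -- violated!
Step 2: Constraint must be active: 7*x = 14
x* = 14/7 = 2.0
lambda = (2*3*2.0 - 6)/7 = 0.8571
Step 3: Compute optimal value.
f(x*) = 3*2.0^2 - 6*2.0 = 0.0


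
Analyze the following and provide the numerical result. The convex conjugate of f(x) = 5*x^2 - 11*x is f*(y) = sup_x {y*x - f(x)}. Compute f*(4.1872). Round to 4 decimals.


f*(y) = sup_x {y*x - a*x^2 - b*x} = sup_x {(y-b)*x - a*x^2}
FOC: (y - b) - 2a*x = 0 => x* = (y - b)/(2a)
x* = (4.1872 + 11)/(2*5) = 1.5187
f*(4.1872) = (y-b)^2/(4a) = (4.1872 + 11)^2/(4*5)
= 230.651/20 = 11.5326


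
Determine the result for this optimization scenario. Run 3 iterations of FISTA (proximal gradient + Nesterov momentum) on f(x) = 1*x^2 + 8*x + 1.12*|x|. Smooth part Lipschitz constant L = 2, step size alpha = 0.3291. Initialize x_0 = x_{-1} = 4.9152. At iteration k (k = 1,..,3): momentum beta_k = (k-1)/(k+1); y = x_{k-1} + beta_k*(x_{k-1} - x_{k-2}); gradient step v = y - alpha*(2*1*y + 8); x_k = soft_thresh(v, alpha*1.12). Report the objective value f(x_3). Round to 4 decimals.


FISTA on f(x) = 1*x^2 + 8*x + 1.12*|x|
L = 2, alpha = 0.3291
Iteration 1: beta = 0.0, y = 4.9152 + 0.0*(4.9152 - 4.9152) = 4.9152
  grad(y) = 17.8304, v = y - alpha*grad = -0.9528
  prox(v) = soft_thresh(-0.9528, 0.3686) = -0.5842
Iteration 2: beta = 0.3333, y = -0.5842 + 0.3333*(-0.5842 - 4.9152) = -2.4173
  grad(y) = 3.1654, v = y - alpha*grad = -3.459
  prox(v) = soft_thresh(-3.459, 0.3686) = -3.0904
Iteration 3: beta = 0.5, y = -3.0904 + 0.5*(-3.0904 + 0.5842) = -4.3436
  grad(y) = -0.6872, v = y - alpha*grad = -4.1174
  prox(v) = soft_thresh(-4.1174, 0.3686) = -3.7488
f(x_3) = 1*(-3.7488)^2 + 8*(-3.7488) + 1.12*|-3.7488| = -11.7382


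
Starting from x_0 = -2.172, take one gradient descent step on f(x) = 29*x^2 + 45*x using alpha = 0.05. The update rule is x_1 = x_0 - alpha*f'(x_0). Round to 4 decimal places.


We compute the gradient at x_0 and apply the update.
f'(x) = 58*x + 45
f'(-2.172) = 58*-2.172 + 45 = -80.976
x_1 = -2.172 - 0.05*-80.976 = 1.8768


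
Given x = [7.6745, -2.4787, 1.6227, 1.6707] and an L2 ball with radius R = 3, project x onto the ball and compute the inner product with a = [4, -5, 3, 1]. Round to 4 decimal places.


Step 1: Compute ||x|| (intermediates to 6 decimals).
||x|| = sqrt(7.6745^2 + (-2.4787)^2 + 1.6227^2 + 1.6707^2) = 8.394421
Step 2: Project.
Since ||x|| > R, scale = R/||x|| = 3/8.394421 = 0.35738, proj(x) = scale * x
proj(x) = [2.742713, -0.885838, 0.579921, 0.597075]
Step 3: Dot product.
a^T * proj(x) = 4*2.742713 - 5*(-0.885838) + 3*0.579921 + 1*0.597075 = 17.7369


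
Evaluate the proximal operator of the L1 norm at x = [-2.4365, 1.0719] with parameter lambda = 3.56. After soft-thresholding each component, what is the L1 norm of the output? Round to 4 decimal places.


Soft-thresholding with lambda = 3.56:
prox(-2.4365) = sign(-2.4365)*max(|-2.4365| - 3.56, 0) = 0.0
prox(1.0719) = sign(1.0719)*max(|1.0719| - 3.56, 0) = 0.0
prox(x) = [0.0, 0.0]
||prox(x)||_1 = 0.0 + 0.0 = 0.0


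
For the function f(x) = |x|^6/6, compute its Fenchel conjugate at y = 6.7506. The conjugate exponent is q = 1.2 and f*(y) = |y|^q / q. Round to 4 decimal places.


The conjugate exponent q satisfies 1/p + 1/q = 1.
p = 6, so q = 6/(6 - 1) = 1.2
|y|^q = 6.7506^1.2 = 9.8903
f*(6.7506) = 9.8903 / 1.2 = 8.2419


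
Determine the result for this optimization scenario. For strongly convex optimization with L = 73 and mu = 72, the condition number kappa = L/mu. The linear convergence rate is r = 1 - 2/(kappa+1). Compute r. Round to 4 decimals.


Step 1: Compute the condition number.
kappa = L/mu = 73/72 = 1.0139
Step 2: Compute the convergence rate.
r = 1 - 2/(kappa + 1) = 1 - 2*mu/(L + mu) = (L - mu)/(L + mu) = 1/145 = 0.0069


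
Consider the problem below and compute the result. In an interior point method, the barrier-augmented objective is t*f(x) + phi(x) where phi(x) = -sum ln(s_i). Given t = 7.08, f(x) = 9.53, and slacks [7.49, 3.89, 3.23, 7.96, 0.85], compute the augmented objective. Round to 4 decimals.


Step 1: Compute log-barrier.
ln values: [2.0136, 1.3584, 1.1725, 2.0744, -0.1625]
phi = -(2.0136 + 1.3584 + 1.1725 + 2.0744 - 0.1625) = -6.4564
Step 2: Compute augmented objective.
t*f(x) = 7.08*9.53 = 67.4724
Total = 67.4724 - 6.4564 = 61.016


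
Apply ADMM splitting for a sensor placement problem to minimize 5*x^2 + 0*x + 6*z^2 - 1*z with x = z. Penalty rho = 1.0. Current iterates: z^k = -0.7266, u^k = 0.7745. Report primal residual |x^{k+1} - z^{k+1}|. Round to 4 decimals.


ADMM iteration with rho = 1.0, z^k = -0.7266, u^k = 0.7745
Step 1: x-update.
Minimize 5*x^2 + 0*x + (1.0/2)*(x + 0.7266 + 0.7745)^2
FOC: (2*5 + 1.0)*x = 0 + 1.0*(-0.7266 - 0.7745)
x^{k+1} = -0.1365
Step 2: z-update.
Minimize 6*z^2 - 1*z + (1.0/2)*(-0.1365 - z + 0.7745)^2
FOC: (2*6 + 1.0)*z = 1 + 1.0*(-0.1365 + 0.7745)
z^{k+1} = 0.126
Step 3: u-update.
u^{k+1} = 0.7745 - 0.1365 - 0.126 = 0.512
Step 4: Primal residual = |-0.1365 - 0.126| = 0.2625


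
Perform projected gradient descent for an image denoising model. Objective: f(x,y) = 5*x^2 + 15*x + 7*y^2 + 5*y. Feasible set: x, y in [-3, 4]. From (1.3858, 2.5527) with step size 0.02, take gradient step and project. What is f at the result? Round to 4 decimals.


Step 1: Compute gradient at (1.3858, 2.5527).
grad_x = 2*5*1.3858 + 15 = 28.858
grad_y = 2*7*2.5527 + 5 = 40.7378
Step 2: Gradient step.
x_raw = 1.3858 - 0.02*28.858 = 0.8086
y_raw = 2.5527 - 0.02*40.7378 = 1.7379
Step 3: Project onto [-3, 4].
x_proj = clip(0.8086) = 0.8086
y_proj = clip(1.7379) = 1.7379
Step 4: Evaluate f.
f(0.8086, 1.7379) = 45.232


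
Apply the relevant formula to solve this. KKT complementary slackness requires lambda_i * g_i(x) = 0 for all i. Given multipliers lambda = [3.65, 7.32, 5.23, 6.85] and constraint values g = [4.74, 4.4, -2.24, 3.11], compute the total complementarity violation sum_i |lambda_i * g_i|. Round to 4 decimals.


KKT complementary slackness check:
lambda_1 * g_1 = 3.65 * 4.74 = 17.301
lambda_2 * g_2 = 7.32 * 4.4 = 32.208
lambda_3 * g_3 = 5.23 * -2.24 = -11.7152
lambda_4 * g_4 = 6.85 * 3.11 = 21.3035
Total violation = 17.301 + 32.208 + 11.7152 + 21.3035 = 82.5277


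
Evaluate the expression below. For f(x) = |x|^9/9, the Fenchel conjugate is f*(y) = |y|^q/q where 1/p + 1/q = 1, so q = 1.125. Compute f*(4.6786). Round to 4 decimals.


The conjugate exponent q satisfies 1/p + 1/q = 1.
p = 9, so q = 9/(9 - 1) = 1.125
|y|^q = 4.6786^1.125 = 5.6739
f*(4.6786) = 5.6739 / 1.125 = 5.0435


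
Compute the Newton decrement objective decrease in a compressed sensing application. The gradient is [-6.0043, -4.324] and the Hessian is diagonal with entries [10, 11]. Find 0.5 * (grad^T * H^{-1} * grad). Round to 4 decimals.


Step 1: H is diagonal, so H^(-1) * g = [-0.6004, -0.3931].
Step 2: g^T H^(-1) g = sum_i g_i^2 / H_ii
  = (-6.0043)^2/10 + (-4.324)^2/11
  = 3.6052 + 1.6997 = 5.3049
Step 3: Objective decrease = 0.5 * g^T H^(-1) g = 2.6524


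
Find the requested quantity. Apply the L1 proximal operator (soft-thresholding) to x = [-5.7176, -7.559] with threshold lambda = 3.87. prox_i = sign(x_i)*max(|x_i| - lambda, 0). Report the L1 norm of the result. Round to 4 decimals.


Soft-thresholding with lambda = 3.87:
prox(-5.7176) = sign(-5.7176)*max(|-5.7176| - 3.87, 0) = -1.8476
prox(-7.559) = sign(-7.559)*max(|-7.559| - 3.87, 0) = -3.689
prox(x) = [-1.8476, -3.689]
||prox(x)||_1 = 1.8476 + 3.689 = 5.5366


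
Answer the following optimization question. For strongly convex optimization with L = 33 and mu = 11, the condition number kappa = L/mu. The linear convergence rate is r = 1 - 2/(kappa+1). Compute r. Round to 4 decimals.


Step 1: Compute the condition number.
kappa = L/mu = 33/11 = 3.0
Step 2: Compute the convergence rate.
r = 1 - 2/(kappa + 1) = 1 - 2*mu/(L + mu) = (L - mu)/(L + mu) = 22/44 = 0.5


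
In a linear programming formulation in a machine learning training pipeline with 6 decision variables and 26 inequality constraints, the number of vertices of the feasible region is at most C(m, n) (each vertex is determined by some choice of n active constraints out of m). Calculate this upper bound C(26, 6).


Each vertex corresponds to some choice of n active constraints out of m, so the number of vertices is at most C(m, n) = m! / (n!(m-n)!).
m = 26, n = 6
Numerator: 26 * 25 * 24 * 23 * 22 * 21
Denominator: 6! = 720
C(26, 6) = 230230


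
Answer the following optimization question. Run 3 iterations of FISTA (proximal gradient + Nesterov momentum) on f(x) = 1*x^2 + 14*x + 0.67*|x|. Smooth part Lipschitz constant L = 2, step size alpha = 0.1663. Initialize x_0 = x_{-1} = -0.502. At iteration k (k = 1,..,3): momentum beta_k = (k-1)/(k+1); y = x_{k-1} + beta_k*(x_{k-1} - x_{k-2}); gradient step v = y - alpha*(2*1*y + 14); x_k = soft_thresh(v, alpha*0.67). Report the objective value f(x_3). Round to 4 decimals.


FISTA on f(x) = 1*x^2 + 14*x + 0.67*|x|
L = 2, alpha = 0.1663
Iteration 1: beta = 0.0, y = -0.502 + 0.0*(-0.502 + 0.502) = -0.502
  grad(y) = 12.996, v = y - alpha*grad = -2.6632
  prox(v) = soft_thresh(-2.6632, 0.1114) = -2.5518
Iteration 2: beta = 0.3333, y = -2.5518 + 0.3333*(-2.5518 + 0.502) = -3.2351
  grad(y) = 7.5298, v = y - alpha*grad = -4.4873
  prox(v) = soft_thresh(-4.4873, 0.1114) = -4.3759
Iteration 3: beta = 0.5, y = -4.3759 + 0.5*(-4.3759 + 2.5518) = -5.2879
  grad(y) = 3.4242, v = y - alpha*grad = -5.8573
  prox(v) = soft_thresh(-5.8573, 0.1114) = -5.7459
f(x_3) = 1*(-5.7459)^2 + 14*(-5.7459) + 0.67*|-5.7459| = -43.5775


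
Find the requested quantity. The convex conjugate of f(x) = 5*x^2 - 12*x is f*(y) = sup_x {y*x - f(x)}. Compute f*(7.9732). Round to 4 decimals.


f*(y) = sup_x {y*x - a*x^2 - b*x} = sup_x {(y-b)*x - a*x^2}
FOC: (y - b) - 2a*x = 0 => x* = (y - b)/(2a)
x* = (7.9732 + 12)/(2*5) = 1.9973
f*(7.9732) = (y-b)^2/(4a) = (7.9732 + 12)^2/(4*5)
= 398.9287/20 = 19.9464


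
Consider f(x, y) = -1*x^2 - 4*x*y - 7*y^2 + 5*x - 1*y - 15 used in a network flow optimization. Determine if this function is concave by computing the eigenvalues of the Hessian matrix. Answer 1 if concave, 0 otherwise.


The Hessian of f(x,y) = -1*x^2 - 4*x*y - 7*y^2 + 5*x - 1*y - 15 is:
H = [[-2, -4], [-4, -14]]
Trace = -2 - 14 = -16
Determinant = -2*-14 - (-4)^2 = 12
Discriminant = (-16)^2 - 4*12 = 208.0
Eigenvalues: lambda_1 = -15.2111, lambda_2 = -0.7889
The function is concave.

1


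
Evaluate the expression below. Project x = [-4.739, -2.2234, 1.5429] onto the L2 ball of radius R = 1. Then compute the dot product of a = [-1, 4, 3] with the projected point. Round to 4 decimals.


Step 1: Compute ||x|| (intermediates to 6 decimals).
||x|| = sqrt((-4.739)^2 + (-2.2234)^2 + 1.5429^2) = 5.457304
Step 2: Project.
Since ||x|| > R, scale = R/||x|| = 1/5.457304 = 0.183241, proj(x) = scale * x
proj(x) = [-0.868379, -0.407418, 0.282723]
Step 3: Dot product.
a^T * proj(x) = -1*(-0.868379) + 4*(-0.407418) + 3*0.282723 = 0.0869
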